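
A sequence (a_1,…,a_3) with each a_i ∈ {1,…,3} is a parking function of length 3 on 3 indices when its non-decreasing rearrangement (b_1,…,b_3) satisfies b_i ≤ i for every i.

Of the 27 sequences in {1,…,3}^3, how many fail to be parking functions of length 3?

Count = 1·4^2 = 1·16 = 16 (Pollak)
E.g. (3,3,3) → sorted (3,3,3): b_1=3>1, not a PF.
3^3 − 16 = 27 − 16 = 11

11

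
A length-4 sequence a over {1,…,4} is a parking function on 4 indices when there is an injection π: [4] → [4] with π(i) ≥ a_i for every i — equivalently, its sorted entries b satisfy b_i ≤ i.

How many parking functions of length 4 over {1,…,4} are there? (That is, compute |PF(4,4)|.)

125

|PF| = (4−4+1)·(4+1)^(4−1) = 1×125 = 125
Example (2,4,1,1) → sorted (1,1,2,4): b_i ≤ i ∀i, a PF.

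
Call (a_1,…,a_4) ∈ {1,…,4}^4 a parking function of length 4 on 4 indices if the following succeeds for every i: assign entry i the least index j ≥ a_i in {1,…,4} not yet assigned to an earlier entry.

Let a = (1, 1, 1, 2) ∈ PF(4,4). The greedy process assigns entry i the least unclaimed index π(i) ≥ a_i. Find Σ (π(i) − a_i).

Σπ(i) = 1+…+4 = 10; Σa = 1+1+1+2 = 5; disp = 10−5 = 5.

5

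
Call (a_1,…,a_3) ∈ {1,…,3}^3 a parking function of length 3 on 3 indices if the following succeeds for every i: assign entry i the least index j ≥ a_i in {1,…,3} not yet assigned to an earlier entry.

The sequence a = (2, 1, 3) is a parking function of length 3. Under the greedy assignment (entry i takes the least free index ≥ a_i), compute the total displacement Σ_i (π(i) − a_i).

Σπ = 3·4/2 = 6 (π permutes [3]); Σa = 2+1+3 = 6; disp = 6−6 = 0.

0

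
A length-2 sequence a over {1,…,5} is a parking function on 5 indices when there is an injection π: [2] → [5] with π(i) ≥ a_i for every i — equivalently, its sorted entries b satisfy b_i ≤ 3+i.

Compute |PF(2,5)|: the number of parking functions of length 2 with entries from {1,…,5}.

Count = (5−2+1)·(5+1)^(2−1) = 4·6 = 24 [KW]
Check (1,3) → sorted (1,3): b_i ≤ 3+i ∀i, a PF.

24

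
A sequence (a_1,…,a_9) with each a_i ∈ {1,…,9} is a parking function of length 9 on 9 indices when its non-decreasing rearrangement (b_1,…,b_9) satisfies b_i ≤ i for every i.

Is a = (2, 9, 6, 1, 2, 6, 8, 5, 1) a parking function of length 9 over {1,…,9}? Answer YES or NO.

YES

Order a: b = (1, 1, 2, 2, 5, 6, 6, 8, 9).
  b_1=1 ≤ 1
  b_2=1 ≤ 2
  b_3=2 ≤ 3
  b_4=2 ≤ 4
  b_5=5 ≤ 5
  b_6=6 ≤ 6
  b_7=6 ≤ 7
  b_8=8 ≤ 8
  b_9=9 ≤ 9
All bounds hold ⇒ YES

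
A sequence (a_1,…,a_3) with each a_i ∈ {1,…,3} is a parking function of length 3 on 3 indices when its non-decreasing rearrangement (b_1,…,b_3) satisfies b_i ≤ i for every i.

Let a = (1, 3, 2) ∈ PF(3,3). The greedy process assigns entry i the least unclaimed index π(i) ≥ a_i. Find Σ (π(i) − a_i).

Σπ = 3·4/2 = 6 (π permutes [3]); Σa = 1+3+2 = 6; disp = 6−6 = 0.

0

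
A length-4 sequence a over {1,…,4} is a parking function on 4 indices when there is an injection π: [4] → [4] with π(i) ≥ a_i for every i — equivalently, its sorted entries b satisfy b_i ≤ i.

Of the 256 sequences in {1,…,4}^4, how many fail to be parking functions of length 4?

|PF| = (5−4)·5^(4−1) = 1·125 = 125
Example (4,4,1,3) → sorted (1,3,4,4): b_2=3>2, not a PF.
4^4 − 125 = 256 − 125 = 131

131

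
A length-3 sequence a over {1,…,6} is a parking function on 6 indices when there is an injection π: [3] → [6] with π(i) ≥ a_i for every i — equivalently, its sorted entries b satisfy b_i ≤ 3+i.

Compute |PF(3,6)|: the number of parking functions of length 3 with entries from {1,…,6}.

Count = (6+1−3)·(6+1)^{3−1} = 4×49 = 196 (Konheim–Weiss)
E.g. (2,5,3) → sorted (2,3,5): b_i ≤ 3+i ∀i, a PF.

196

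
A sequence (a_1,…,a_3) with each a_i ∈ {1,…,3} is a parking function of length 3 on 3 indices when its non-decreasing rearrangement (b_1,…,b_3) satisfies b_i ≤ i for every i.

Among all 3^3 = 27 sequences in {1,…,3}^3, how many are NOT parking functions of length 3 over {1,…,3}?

11

#PF = 1·4^2 = 1 · 16 = 16 (Konheim–Weiss)
Check (3,2,3) → sorted (2,3,3): b_1=2>1, not a PF.
3^3 − 16 = 27 − 16 = 11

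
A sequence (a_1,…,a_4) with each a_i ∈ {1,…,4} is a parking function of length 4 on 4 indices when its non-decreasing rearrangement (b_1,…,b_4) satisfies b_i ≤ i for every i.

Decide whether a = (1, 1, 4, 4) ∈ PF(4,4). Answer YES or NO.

Rearranged: b = (1, 1, 4, 4).
  b_1=1 ≤ 1
  b_2=1 ≤ 2
  b_3=4 > 3
  fails at i=3 ⇒ NO

NO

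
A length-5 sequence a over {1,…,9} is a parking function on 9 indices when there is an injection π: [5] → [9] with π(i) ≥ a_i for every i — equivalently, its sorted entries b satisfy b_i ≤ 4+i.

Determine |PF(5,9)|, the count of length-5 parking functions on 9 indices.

|PF| = (10−5)·10^(5−1) = 5×10000 = 50000 [KW]
Check (7,2,6,8,7) → sorted (2,6,7,7,8): b_i ≤ 4+i ∀i, a PF.

50000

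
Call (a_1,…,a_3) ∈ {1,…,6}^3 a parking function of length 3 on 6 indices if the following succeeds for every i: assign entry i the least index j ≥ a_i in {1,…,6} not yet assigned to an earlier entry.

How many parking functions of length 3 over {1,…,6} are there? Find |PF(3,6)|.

196

|PF(3,6)| = (6+1−3)·(6+1)^{3−1} = 4×49 = 196 (Konheim–Weiss)
Example (5,2,3) → sorted (2,3,5): b_i ≤ 3+i ∀i, a PF.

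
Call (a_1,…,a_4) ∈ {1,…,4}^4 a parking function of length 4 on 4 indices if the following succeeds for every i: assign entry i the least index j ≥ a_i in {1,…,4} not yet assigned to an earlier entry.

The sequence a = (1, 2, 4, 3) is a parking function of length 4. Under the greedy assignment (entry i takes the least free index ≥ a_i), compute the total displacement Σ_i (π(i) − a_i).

Σπ = 4·5/2 = 10 (π permutes [4]); Σa = 1+2+4+3 = 10; disp = 10−10 = 0.

0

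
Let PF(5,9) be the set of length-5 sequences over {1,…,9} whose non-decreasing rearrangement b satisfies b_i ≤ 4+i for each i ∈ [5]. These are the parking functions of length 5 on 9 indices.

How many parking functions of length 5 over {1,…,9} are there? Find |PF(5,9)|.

|PF| = (9−5+1)·(9+1)^(5−1) = 5·10000 = 50000
E.g. (1,5,1,1,9) → sorted (1,1,1,5,9): b_i ≤ 4+i ∀i, a PF.

50000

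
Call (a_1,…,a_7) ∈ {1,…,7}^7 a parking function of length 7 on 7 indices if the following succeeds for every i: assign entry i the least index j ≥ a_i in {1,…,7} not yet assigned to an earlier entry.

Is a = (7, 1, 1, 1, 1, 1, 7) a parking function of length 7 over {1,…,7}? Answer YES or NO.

Order a: b = (1, 1, 1, 1, 1, 7, 7).
  b_1=1 ≤ 1
  b_2=1 ≤ 2
  b_3=1 ≤ 3
  b_4=1 ≤ 4
  b_5=1 ≤ 5
  b_6=7 > 6
  fails at i=6 ⇒ NO

NO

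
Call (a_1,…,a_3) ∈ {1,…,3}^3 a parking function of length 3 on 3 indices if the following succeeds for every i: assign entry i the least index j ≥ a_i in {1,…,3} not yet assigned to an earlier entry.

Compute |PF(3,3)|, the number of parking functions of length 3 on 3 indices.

#PF = (3+1−3)·(3+1)^{3−1} = 1×16 = 16 (Pollak)
E.g. (1,3,2) → sorted (1,2,3): b_i ≤ i ∀i, a PF.

16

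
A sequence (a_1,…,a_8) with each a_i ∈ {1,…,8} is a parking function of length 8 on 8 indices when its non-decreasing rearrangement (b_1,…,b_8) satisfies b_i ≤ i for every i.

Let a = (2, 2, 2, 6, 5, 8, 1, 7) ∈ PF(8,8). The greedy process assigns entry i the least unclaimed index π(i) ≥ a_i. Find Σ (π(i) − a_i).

Σπ(i) = 1+…+8 = 36; Σa = 2+2+2+6+5+8+1+7 = 33; disp = 36−33 = 3.

3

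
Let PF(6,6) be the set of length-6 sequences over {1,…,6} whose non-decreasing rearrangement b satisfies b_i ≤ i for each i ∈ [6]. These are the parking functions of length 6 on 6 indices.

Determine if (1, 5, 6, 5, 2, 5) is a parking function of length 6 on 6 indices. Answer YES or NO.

Sorted: b = (1, 2, 5, 5, 5, 6).
  b_1=1 ≤ 1
  b_2=2 ≤ 2
  b_3=5 > 3
  fails at i=3 ⇒ NO

NO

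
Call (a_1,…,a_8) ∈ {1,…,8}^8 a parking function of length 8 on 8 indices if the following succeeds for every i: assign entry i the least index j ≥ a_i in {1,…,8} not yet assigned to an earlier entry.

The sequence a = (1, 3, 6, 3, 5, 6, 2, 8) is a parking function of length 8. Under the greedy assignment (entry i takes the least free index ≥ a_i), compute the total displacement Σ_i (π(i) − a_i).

Σπ(i) = 1+…+8 = 36; Σa = 1+3+6+3+5+6+2+8 = 34; disp = 36−34 = 2.

2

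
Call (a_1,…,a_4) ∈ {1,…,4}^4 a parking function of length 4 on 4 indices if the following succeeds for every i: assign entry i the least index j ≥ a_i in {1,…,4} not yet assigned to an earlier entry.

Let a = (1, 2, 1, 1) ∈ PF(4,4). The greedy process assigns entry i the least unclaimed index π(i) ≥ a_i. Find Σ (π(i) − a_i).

Σπ = 10 ({1..4} each once); Σa = 1+2+1+1 = 5; disp = 10−5 = 5.

5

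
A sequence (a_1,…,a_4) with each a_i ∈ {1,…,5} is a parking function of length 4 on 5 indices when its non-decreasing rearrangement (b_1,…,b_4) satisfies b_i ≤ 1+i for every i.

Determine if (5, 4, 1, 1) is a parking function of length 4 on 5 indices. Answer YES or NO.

Sorted: b = (1, 1, 4, 5).
  b_1=1 ≤ 2
  b_2=1 ≤ 3
  b_3=4 ≤ 4
  b_4=5 ≤ 5
All bounds hold ⇒ YES

YES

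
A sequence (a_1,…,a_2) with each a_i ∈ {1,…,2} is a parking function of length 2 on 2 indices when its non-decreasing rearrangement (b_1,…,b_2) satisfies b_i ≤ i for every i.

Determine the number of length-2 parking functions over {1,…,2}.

3

Count = (3−2)·3^(2−1) = 1 · 3 = 3 (Konheim–Weiss)
Example (2,1) → sorted (1,2): b_i ≤ i ∀i, a PF.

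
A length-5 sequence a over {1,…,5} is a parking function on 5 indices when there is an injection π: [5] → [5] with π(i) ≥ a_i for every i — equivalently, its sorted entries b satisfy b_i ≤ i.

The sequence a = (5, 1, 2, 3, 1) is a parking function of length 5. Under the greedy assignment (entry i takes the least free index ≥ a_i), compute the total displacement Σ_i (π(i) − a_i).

Σπ = 5·6/2 = 15 (π permutes [5]); Σa = 5+1+2+3+1 = 12; disp = 15−12 = 3.

3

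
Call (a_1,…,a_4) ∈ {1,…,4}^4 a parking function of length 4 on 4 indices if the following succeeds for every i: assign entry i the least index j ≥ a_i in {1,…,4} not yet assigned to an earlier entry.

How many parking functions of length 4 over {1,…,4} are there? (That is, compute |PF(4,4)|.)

125

#PF = (4−4+1)·(4+1)^(4−1) = 1×125 = 125 [KW]
Example (1,2,3,1) → sorted (1,1,2,3): b_i ≤ i ∀i, a PF.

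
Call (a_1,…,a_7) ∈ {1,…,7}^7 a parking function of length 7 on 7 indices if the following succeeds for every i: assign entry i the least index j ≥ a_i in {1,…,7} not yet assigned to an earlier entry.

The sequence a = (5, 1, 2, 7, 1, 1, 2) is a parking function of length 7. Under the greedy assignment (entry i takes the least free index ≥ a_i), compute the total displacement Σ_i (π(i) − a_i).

Σπ = 28 ({1..7} each once); Σa = 5+1+2+7+1+1+2 = 19; disp = 28−19 = 9.

9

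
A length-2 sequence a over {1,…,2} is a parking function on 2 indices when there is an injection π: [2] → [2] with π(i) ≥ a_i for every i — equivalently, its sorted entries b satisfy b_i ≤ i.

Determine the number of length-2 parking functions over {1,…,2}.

Count = 1·3^1 = 1 · 3 = 3 [KW]
One tuple (1,1) → sorted (1,1): b_i ≤ i ∀i, a PF.

3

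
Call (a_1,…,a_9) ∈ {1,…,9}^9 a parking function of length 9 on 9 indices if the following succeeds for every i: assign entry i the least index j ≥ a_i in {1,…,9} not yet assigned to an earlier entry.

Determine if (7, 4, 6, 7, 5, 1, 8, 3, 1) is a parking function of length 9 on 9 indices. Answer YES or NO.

YES

Order a: b = (1, 1, 3, 4, 5, 6, 7, 7, 8).
  b_1=1 ≤ 1
  b_2=1 ≤ 2
  b_3=3 ≤ 3
  b_4=4 ≤ 4
  b_5=5 ≤ 5
  b_6=6 ≤ 6
  b_7=7 ≤ 7
  b_8=7 ≤ 8
  b_9=8 ≤ 9
All bounds hold ⇒ YES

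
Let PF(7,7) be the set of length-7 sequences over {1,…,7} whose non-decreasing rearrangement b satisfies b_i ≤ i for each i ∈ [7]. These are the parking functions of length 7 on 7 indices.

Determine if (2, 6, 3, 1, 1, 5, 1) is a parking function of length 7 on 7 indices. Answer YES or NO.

Rearranged: b = (1, 1, 1, 2, 3, 5, 6).
  b_1=1 ≤ 1
  b_2=1 ≤ 2
  b_3=1 ≤ 3
  b_4=2 ≤ 4
  b_5=3 ≤ 5
  b_6=5 ≤ 6
  b_7=6 ≤ 7
All bounds hold ⇒ YES

YES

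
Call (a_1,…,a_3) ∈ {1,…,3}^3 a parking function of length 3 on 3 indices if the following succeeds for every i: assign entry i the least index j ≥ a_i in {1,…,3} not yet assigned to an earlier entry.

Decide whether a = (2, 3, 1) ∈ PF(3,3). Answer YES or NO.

YES

Rearranged: b = (1, 2, 3).
  b_1=1 ≤ 1
  b_2=2 ≤ 2
  b_3=3 ≤ 3
All bounds hold ⇒ YES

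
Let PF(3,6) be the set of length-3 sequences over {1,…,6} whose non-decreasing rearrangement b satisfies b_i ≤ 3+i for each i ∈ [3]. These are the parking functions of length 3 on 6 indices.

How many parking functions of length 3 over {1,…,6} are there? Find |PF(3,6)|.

196

|PF(3,6)| = (7−3)·7^(3−1) = 4 · 49 = 196 (Pollak)
E.g. (5,4,2) → sorted (2,4,5): b_i ≤ 3+i ∀i, a PF.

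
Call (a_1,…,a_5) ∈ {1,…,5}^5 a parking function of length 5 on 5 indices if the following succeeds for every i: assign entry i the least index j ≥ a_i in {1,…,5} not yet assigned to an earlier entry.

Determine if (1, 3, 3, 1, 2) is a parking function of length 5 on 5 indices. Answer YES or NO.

Order a: b = (1, 1, 2, 3, 3).
  b_1=1 ≤ 1
  b_2=1 ≤ 2
  b_3=2 ≤ 3
  b_4=3 ≤ 4
  b_5=3 ≤ 5
All bounds hold ⇒ YES

YES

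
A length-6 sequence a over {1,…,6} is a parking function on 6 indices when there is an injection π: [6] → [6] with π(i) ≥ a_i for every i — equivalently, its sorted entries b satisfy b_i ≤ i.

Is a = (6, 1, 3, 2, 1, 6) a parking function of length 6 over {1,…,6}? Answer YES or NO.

NO

Rearranged: b = (1, 1, 2, 3, 6, 6).
  b_1=1 ≤ 1
  b_2=1 ≤ 2
  b_3=2 ≤ 3
  b_4=3 ≤ 4
  b_5=6 > 5
  fails at i=5 ⇒ NO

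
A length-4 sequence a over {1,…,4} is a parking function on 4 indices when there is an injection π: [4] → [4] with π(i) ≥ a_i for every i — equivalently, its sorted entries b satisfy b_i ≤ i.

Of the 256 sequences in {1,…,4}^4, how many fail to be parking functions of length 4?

|PF(4,4)| = (4+1−4)·(4+1)^{4−1} = 1 · 125 = 125
E.g. (1,3,3,3) → sorted (1,3,3,3): b_2=3>2, not a PF.
So 256 − 125 = 131 fail.

131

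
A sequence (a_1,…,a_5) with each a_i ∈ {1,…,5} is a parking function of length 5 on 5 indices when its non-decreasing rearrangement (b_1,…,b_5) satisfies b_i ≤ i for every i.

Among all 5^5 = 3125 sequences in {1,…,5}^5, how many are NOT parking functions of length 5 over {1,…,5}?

1829

#PF = (5+1−5)·(5+1)^{5−1} = 1 · 1296 = 1296 [KW]
E.g. (3,5,5,3,5) → sorted (3,3,5,5,5): b_1=3>1, not a PF.
So 3125 − 1296 = 1829 fail.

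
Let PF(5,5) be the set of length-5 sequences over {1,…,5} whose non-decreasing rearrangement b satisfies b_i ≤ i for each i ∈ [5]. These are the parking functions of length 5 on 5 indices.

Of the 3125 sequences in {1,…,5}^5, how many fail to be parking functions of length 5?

Count = 1·6^4 = 1·1296 = 1296 (Pollak)
One tuple (2,3,5,2,2) → sorted (2,2,2,3,5): b_1=2>1, not a PF.
5^5 − 1296 = 3125 − 1296 = 1829

1829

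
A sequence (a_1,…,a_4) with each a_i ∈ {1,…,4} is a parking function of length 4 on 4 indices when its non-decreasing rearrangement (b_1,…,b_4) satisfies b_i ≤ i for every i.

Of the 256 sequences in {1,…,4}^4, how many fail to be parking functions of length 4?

|PF(4,4)| = (5−4)·5^(4−1) = 1·125 = 125 (Konheim–Weiss)
E.g. (2,4,3,3) → sorted (2,3,3,4): b_1=2>1, not a PF.
So 256 − 125 = 131 fail.

131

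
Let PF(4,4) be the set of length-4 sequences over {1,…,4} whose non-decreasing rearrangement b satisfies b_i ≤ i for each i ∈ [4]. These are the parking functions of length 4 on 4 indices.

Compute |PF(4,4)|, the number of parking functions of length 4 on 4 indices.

125

|PF| = (5−4)·5^(4−1) = 1 · 125 = 125 [KW]
Example (2,1,3,1) → sorted (1,1,2,3): b_i ≤ i ∀i, a PF.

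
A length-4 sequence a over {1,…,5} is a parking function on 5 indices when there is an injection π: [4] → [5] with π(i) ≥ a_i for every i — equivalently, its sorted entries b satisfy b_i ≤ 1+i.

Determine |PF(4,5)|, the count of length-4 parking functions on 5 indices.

Count = (5+1−4)·(5+1)^{4−1} = 2 · 216 = 432 (Konheim–Weiss)
One tuple (1,4,5,2) → sorted (1,2,4,5): b_i ≤ 1+i ∀i, a PF.

432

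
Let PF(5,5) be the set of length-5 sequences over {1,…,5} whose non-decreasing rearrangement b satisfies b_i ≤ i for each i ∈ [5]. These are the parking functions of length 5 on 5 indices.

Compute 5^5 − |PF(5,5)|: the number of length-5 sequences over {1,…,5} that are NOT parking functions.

1829

#PF = (6−5)·6^(5−1) = 1×1296 = 1296 (Konheim–Weiss)
One tuple (2,4,1,5,5) → sorted (1,2,4,5,5): b_3=4>3, not a PF.
Total 3125; non-PF = 3125−1296 = 1829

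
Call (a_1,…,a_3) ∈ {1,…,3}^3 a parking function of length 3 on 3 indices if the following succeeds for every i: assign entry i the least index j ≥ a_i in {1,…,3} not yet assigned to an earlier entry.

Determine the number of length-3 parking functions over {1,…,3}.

16

|PF(3,3)| = (3+1−3)·(3+1)^{3−1} = 1×16 = 16 (Konheim–Weiss)
Example (2,2,1) → sorted (1,2,2): b_i ≤ i ∀i, a PF.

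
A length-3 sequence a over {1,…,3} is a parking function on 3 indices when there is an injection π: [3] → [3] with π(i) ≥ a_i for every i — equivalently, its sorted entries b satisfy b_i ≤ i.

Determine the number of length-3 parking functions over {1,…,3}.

16

#PF = (3−3+1)·(3+1)^(3−1) = 1·16 = 16 [KW]
E.g. (1,3,1) → sorted (1,1,3): b_i ≤ i ∀i, a PF.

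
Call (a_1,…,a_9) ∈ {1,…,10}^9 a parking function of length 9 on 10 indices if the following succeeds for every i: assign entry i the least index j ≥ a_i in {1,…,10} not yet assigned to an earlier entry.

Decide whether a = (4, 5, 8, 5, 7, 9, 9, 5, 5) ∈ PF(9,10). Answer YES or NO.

Rearranged: b = (4, 5, 5, 5, 5, 7, 8, 9, 9).
  b_1=4 > 2
  fails at i=1 ⇒ NO

NO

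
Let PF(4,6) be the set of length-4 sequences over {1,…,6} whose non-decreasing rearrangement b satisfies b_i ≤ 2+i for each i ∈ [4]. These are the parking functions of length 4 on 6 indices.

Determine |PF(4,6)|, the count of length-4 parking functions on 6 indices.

Count = (6+1−4)·(6+1)^{4−1} = 3·343 = 1029 (Konheim–Weiss)
E.g. (3,2,2,5) → sorted (2,2,3,5): b_i ≤ 2+i ∀i, a PF.

1029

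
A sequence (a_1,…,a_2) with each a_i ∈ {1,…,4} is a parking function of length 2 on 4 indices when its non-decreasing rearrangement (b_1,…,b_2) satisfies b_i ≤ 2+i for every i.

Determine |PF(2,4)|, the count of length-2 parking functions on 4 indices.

|PF| = (4−2+1)·(4+1)^(2−1) = 3×5 = 15 (Konheim–Weiss)
Example (3,4) → sorted (3,4): b_i ≤ 2+i ∀i, a PF.

15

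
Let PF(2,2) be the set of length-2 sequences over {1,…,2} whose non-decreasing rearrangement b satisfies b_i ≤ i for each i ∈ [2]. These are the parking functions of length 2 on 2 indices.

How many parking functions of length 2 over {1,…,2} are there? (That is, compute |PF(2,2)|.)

3

|PF(2,2)| = (2+1−2)·(2+1)^{2−1} = 1·3 = 3 (Pollak)
Check (1,1) → sorted (1,1): b_i ≤ i ∀i, a PF.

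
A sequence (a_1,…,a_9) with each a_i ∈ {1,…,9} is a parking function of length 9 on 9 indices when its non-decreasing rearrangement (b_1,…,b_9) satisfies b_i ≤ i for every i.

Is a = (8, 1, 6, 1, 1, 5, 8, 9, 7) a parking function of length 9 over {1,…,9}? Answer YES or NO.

Rearranged: b = (1, 1, 1, 5, 6, 7, 8, 8, 9).
  b_1=1 ≤ 1
  b_2=1 ≤ 2
  b_3=1 ≤ 3
  b_4=5 > 4
  fails at i=4 ⇒ NO

NO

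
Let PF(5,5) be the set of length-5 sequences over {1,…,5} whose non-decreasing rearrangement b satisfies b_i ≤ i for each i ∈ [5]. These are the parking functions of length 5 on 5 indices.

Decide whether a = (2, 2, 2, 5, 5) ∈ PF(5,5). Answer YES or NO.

NO

Sorted: b = (2, 2, 2, 5, 5).
  b_1=2 > 1
  fails at i=1 ⇒ NO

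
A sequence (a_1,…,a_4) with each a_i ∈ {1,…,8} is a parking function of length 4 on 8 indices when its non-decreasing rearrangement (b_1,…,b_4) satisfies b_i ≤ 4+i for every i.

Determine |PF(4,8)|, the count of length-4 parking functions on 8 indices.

3645

|PF| = (8−4+1)·(8+1)^(4−1) = 5 · 729 = 3645 (Konheim–Weiss)
Example (4,1,6,5) → sorted (1,4,5,6): b_i ≤ 4+i ∀i, a PF.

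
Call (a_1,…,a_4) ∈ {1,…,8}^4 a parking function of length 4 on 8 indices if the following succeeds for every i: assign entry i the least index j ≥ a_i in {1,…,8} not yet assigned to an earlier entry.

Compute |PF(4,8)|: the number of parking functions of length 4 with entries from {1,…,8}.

3645

|PF(4,8)| = (8−4+1)·(8+1)^(4−1) = 5×729 = 3645 [KW]
E.g. (6,8,5,5) → sorted (5,5,6,8): b_i ≤ 4+i ∀i, a PF.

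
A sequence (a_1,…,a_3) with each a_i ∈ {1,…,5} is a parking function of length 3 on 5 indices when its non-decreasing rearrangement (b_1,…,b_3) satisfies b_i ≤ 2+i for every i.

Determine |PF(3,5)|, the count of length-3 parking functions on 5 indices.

Count = (5−3+1)·(5+1)^(3−1) = 3×36 = 108 (Pollak)
Check (5,3,2) → sorted (2,3,5): b_i ≤ 2+i ∀i, a PF.

108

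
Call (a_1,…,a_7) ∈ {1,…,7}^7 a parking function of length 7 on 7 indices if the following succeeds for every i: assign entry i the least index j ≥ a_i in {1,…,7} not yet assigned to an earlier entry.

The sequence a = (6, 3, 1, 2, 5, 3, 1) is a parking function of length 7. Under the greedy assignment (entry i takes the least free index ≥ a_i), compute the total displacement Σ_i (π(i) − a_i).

Σπ = 28 ({1..7} each once); Σa = 6+3+1+2+5+3+1 = 21; disp = 28−21 = 7.

7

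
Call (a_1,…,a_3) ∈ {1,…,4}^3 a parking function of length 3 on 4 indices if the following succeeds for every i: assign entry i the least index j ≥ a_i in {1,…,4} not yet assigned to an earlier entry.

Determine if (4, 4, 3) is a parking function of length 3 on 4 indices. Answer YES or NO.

Rearranged: b = (3, 4, 4).
  b_1=3 > 2
  fails at i=1 ⇒ NO

NO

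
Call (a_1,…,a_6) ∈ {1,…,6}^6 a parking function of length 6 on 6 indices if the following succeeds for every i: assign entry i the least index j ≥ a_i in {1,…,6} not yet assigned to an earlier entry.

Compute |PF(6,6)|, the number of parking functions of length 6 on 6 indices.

16807

|PF(6,6)| = (6−6+1)·(6+1)^(6−1) = 1×16807 = 16807 (Konheim–Weiss)
One tuple (3,1,2,4,5,6) → sorted (1,2,3,4,5,6): b_i ≤ i ∀i, a PF.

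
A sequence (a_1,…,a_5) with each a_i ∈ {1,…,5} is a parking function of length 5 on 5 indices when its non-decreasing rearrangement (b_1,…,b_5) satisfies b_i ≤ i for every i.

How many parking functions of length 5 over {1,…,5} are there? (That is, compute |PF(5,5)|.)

1296

Count = (5−5+1)·(5+1)^(5−1) = 1 · 1296 = 1296 [KW]
E.g. (3,1,3,2,2) → sorted (1,2,2,3,3): b_i ≤ i ∀i, a PF.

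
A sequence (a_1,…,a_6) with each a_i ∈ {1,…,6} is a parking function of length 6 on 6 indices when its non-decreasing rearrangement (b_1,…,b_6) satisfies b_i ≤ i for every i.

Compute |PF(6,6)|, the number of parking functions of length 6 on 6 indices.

16807

|PF| = (6−6+1)·(6+1)^(6−1) = 1 · 16807 = 16807
Check (1,3,2,1,5,4) → sorted (1,1,2,3,4,5): b_i ≤ i ∀i, a PF.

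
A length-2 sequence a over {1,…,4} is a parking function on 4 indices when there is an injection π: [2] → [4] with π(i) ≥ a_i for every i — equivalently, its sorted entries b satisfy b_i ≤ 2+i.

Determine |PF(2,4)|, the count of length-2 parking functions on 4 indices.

#PF = (4−2+1)·(4+1)^(2−1) = 3·5 = 15
Example (4,3) → sorted (3,4): b_i ≤ 2+i ∀i, a PF.

15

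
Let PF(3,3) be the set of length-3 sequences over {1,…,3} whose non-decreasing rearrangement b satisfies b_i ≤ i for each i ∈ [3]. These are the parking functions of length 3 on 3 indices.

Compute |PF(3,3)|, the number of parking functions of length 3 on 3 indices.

|PF(3,3)| = (3−3+1)·(3+1)^(3−1) = 1 · 16 = 16
E.g. (2,1,2) → sorted (1,2,2): b_i ≤ i ∀i, a PF.

16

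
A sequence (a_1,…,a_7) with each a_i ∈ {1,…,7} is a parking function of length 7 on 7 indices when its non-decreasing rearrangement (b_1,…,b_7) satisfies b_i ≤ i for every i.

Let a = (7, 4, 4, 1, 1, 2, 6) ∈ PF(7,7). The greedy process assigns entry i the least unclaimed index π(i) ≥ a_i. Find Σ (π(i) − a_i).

Σπ(i) = 1+…+7 = 28; Σa = 7+4+4+1+1+2+6 = 25; disp = 28−25 = 3.

3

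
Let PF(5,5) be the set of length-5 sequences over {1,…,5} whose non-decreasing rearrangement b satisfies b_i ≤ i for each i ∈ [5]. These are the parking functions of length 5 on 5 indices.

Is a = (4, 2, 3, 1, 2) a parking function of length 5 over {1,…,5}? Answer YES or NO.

Sorted: b = (1, 2, 2, 3, 4).
  b_1=1 ≤ 1
  b_2=2 ≤ 2
  b_3=2 ≤ 3
  b_4=3 ≤ 4
  b_5=4 ≤ 5
All bounds hold ⇒ YES

YES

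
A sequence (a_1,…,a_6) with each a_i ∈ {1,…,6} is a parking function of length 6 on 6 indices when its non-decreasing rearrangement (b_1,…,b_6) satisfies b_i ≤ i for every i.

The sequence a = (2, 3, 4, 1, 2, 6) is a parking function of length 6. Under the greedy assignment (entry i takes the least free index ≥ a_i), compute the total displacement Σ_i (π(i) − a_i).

3

Σπ = 21 ({1..6} each once); Σa = 2+3+4+1+2+6 = 18; disp = 21−18 = 3.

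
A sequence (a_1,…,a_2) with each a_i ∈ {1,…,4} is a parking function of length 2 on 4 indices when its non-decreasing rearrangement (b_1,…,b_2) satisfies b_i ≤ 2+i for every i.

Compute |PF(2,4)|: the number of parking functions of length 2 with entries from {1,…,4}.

#PF = 3·5^1 = 3·5 = 15 [KW]
Check (2,2) → sorted (2,2): b_i ≤ 2+i ∀i, a PF.

15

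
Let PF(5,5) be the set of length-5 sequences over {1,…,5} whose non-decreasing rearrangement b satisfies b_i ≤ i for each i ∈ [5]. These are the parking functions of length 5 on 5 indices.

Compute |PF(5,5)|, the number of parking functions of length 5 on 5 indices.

1296

#PF = (6−5)·6^(5−1) = 1×1296 = 1296 [KW]
Check (1,1,4,3,4) → sorted (1,1,3,4,4): b_i ≤ i ∀i, a PF.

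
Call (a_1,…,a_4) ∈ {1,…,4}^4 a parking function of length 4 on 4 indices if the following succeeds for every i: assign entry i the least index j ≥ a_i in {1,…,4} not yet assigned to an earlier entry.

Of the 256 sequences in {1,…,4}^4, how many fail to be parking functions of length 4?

Count = 1·5^3 = 1·125 = 125
One tuple (2,3,4,4) → sorted (2,3,4,4): b_1=2>1, not a PF.
So 256 − 125 = 131 fail.

131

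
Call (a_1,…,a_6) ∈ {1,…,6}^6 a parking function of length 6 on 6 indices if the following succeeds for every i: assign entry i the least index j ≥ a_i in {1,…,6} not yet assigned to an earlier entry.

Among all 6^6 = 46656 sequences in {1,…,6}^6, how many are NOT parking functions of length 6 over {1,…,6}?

29849

|PF| = 1·7^5 = 1×16807 = 16807
E.g. (4,3,3,3,5,5) → sorted (3,3,3,4,5,5): b_1=3>1, not a PF.
So 46656 − 16807 = 29849 fail.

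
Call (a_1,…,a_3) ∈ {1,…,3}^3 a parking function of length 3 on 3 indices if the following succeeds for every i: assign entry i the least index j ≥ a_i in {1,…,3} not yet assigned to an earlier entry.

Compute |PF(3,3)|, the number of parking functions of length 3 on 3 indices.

Count = (3+1−3)·(3+1)^{3−1} = 1·16 = 16 [KW]
Check (1,3,2) → sorted (1,2,3): b_i ≤ i ∀i, a PF.

16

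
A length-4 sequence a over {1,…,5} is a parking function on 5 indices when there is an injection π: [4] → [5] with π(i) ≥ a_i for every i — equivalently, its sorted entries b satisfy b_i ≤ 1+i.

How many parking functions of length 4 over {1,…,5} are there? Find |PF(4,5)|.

|PF| = (5−4+1)·(5+1)^(4−1) = 2×216 = 432
E.g. (1,2,3,4) → sorted (1,2,3,4): b_i ≤ 1+i ∀i, a PF.

432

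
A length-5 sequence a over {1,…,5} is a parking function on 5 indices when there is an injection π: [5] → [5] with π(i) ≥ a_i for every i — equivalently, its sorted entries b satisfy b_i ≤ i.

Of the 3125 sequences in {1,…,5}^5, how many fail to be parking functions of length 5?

Count = 1·6^4 = 1 · 1296 = 1296 (Konheim–Weiss)
E.g. (4,5,2,5,5) → sorted (2,4,5,5,5): b_1=2>1, not a PF.
So 3125 − 1296 = 1829 fail.

1829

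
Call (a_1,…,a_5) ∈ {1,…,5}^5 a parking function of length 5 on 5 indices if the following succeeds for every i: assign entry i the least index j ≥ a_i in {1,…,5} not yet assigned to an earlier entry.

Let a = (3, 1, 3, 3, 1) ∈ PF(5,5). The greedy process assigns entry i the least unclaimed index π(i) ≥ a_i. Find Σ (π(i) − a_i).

4

Σπ = 5·6/2 = 15 (π permutes [5]); Σa = 3+1+3+3+1 = 11; disp = 15−11 = 4.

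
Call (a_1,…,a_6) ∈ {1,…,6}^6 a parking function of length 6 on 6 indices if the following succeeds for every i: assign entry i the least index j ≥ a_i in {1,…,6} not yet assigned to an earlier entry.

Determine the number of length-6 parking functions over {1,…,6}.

16807

|PF(6,6)| = (6+1−6)·(6+1)^{6−1} = 1·16807 = 16807 (Pollak)
One tuple (1,2,6,5,4,3) → sorted (1,2,3,4,5,6): b_i ≤ i ∀i, a PF.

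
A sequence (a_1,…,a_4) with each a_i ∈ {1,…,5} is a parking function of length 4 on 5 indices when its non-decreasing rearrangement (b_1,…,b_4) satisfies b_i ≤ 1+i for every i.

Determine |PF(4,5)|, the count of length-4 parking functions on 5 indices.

|PF(4,5)| = (6−4)·6^(4−1) = 2·216 = 432 (Pollak)
E.g. (4,1,1,3) → sorted (1,1,3,4): b_i ≤ 1+i ∀i, a PF.

432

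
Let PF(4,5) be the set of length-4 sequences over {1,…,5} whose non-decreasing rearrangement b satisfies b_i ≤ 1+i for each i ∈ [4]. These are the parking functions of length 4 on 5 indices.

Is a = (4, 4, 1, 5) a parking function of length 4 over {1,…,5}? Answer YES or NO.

NO

Rearranged: b = (1, 4, 4, 5).
  b_1=1 ≤ 2
  b_2=4 > 3
  fails at i=2 ⇒ NO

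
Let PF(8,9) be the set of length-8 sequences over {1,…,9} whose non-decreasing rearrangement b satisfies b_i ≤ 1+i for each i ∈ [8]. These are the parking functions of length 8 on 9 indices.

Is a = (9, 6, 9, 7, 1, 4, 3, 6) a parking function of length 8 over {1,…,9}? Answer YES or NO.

NO

Order a: b = (1, 3, 4, 6, 6, 7, 9, 9).
  b_1=1 ≤ 2
  b_2=3 ≤ 3
  b_3=4 ≤ 4
  b_4=6 > 5
  fails at i=4 ⇒ NO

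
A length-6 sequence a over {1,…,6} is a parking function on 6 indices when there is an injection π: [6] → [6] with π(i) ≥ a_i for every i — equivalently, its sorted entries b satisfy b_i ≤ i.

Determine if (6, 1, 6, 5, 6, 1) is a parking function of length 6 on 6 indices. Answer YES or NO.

Sorted: b = (1, 1, 5, 6, 6, 6).
  b_1=1 ≤ 1
  b_2=1 ≤ 2
  b_3=5 > 3
  fails at i=3 ⇒ NO

NO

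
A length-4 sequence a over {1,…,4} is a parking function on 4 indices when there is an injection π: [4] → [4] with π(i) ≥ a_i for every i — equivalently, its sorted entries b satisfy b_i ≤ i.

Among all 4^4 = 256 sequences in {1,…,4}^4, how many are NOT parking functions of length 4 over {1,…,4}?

131

#PF = (4+1−4)·(4+1)^{4−1} = 1·125 = 125
Check (3,4,4,1) → sorted (1,3,4,4): b_2=3>2, not a PF.
So 256 − 125 = 131 fail.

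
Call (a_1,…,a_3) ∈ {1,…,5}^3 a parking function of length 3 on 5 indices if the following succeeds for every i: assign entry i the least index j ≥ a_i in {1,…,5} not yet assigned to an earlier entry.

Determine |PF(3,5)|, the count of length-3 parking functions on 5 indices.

Count = (5−3+1)·(5+1)^(3−1) = 3 · 36 = 108
Example (3,1,3) → sorted (1,3,3): b_i ≤ 2+i ∀i, a PF.

108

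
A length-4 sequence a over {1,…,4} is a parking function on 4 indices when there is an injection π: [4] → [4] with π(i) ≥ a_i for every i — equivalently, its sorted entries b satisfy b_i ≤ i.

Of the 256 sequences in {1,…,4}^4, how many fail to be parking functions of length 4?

Count = 1·5^3 = 1 · 125 = 125 [KW]
One tuple (3,4,4,2) → sorted (2,3,4,4): b_1=2>1, not a PF.
So 256 − 125 = 131 fail.

131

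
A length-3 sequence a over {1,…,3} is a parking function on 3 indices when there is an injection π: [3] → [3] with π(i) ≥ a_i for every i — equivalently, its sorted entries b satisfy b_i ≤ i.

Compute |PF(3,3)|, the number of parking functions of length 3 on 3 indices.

|PF| = (3−3+1)·(3+1)^(3−1) = 1×16 = 16 [KW]
Check (3,1,1) → sorted (1,1,3): b_i ≤ i ∀i, a PF.

16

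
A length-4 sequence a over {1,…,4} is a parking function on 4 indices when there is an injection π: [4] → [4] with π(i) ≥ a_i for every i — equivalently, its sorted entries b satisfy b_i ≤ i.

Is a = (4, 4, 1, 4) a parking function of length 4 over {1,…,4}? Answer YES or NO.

NO

Sorted: b = (1, 4, 4, 4).
  b_1=1 ≤ 1
  b_2=4 > 2
  fails at i=2 ⇒ NO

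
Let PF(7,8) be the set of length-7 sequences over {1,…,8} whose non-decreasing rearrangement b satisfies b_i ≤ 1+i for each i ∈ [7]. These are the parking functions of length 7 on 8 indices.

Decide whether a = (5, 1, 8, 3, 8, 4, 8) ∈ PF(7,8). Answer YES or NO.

NO

Order a: b = (1, 3, 4, 5, 8, 8, 8).
  b_1=1 ≤ 2
  b_2=3 ≤ 3
  b_3=4 ≤ 4
  b_4=5 ≤ 5
  b_5=8 > 6
  fails at i=5 ⇒ NO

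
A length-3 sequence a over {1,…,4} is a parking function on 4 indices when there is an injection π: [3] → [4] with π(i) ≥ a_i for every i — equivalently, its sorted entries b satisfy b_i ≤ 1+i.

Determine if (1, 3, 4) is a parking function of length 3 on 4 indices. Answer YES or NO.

Order a: b = (1, 3, 4).
  b_1=1 ≤ 2
  b_2=3 ≤ 3
  b_3=4 ≤ 4
All bounds hold ⇒ YES

YES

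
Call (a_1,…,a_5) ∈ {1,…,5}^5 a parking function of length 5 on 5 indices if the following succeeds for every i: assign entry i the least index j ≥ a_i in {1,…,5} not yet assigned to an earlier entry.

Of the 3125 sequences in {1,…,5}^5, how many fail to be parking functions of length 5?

|PF(5,5)| = (5+1−5)·(5+1)^{5−1} = 1×1296 = 1296 (Pollak)
One tuple (3,5,4,3,5) → sorted (3,3,4,5,5): b_1=3>1, not a PF.
So 3125 − 1296 = 1829 fail.

1829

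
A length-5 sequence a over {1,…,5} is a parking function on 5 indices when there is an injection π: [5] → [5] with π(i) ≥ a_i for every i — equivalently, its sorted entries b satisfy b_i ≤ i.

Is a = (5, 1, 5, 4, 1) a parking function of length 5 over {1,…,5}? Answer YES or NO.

Sorted: b = (1, 1, 4, 5, 5).
  b_1=1 ≤ 1
  b_2=1 ≤ 2
  b_3=4 > 3
  fails at i=3 ⇒ NO

NO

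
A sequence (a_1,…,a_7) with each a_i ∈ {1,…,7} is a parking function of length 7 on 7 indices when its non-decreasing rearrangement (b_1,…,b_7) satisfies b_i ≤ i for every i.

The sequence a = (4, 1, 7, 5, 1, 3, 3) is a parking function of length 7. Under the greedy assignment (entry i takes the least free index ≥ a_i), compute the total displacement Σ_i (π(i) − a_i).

Σπ = 28 ({1..7} each once); Σa = 4+1+7+5+1+3+3 = 24; disp = 28−24 = 4.

4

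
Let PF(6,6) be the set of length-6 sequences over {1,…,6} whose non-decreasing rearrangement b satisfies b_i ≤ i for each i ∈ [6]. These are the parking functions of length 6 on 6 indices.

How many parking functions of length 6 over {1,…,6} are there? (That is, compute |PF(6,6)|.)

16807

Count = (6+1−6)·(6+1)^{6−1} = 1×16807 = 16807 (Konheim–Weiss)
E.g. (2,3,3,3,1,2) → sorted (1,2,2,3,3,3): b_i ≤ i ∀i, a PF.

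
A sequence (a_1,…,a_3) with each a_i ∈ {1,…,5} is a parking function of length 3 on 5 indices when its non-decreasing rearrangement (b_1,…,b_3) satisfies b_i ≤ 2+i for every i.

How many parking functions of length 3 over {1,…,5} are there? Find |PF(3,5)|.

|PF| = (5+1−3)·(5+1)^{3−1} = 3 · 36 = 108 [KW]
Example (4,1,3) → sorted (1,3,4): b_i ≤ 2+i ∀i, a PF.

108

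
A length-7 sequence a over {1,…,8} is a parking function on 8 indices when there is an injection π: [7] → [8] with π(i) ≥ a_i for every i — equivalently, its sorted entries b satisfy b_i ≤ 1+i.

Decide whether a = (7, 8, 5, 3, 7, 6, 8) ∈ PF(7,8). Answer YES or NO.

Order a: b = (3, 5, 6, 7, 7, 8, 8).
  b_1=3 > 2
  fails at i=1 ⇒ NO

NO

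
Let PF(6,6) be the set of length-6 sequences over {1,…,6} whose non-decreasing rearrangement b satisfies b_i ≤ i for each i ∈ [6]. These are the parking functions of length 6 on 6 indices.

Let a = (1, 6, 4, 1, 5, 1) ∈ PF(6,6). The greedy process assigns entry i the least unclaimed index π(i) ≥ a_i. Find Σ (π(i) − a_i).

Σπ = 21 ({1..6} each once); Σa = 1+6+4+1+5+1 = 18; disp = 21−18 = 3.

3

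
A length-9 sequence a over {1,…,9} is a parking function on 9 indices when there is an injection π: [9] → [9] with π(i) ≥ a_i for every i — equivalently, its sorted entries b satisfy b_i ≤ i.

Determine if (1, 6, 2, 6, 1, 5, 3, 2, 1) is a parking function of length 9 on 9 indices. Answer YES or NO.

Order a: b = (1, 1, 1, 2, 2, 3, 5, 6, 6).
  b_1=1 ≤ 1
  b_2=1 ≤ 2
  b_3=1 ≤ 3
  b_4=2 ≤ 4
  b_5=2 ≤ 5
  b_6=3 ≤ 6
  b_7=5 ≤ 7
  b_8=6 ≤ 8
  b_9=6 ≤ 9
All bounds hold ⇒ YES

YES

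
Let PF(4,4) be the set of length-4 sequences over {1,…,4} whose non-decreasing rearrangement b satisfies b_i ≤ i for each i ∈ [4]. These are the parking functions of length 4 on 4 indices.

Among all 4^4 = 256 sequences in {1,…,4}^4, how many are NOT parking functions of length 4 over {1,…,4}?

|PF| = 1·5^3 = 1×125 = 125
Check (2,3,3,4) → sorted (2,3,3,4): b_1=2>1, not a PF.
Total 256; non-PF = 256−125 = 131

131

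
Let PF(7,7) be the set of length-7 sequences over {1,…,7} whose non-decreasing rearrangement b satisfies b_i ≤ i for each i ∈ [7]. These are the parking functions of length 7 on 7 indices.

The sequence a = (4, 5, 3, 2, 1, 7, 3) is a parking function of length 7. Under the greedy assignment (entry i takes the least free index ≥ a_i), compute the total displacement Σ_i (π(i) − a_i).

3

Σπ = 28 ({1..7} each once); Σa = 4+5+3+2+1+7+3 = 25; disp = 28−25 = 3.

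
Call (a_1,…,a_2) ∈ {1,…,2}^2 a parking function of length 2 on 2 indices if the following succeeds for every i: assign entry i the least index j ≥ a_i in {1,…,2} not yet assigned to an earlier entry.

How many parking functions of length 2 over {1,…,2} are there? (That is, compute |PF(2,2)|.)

3

|PF| = (2+1−2)·(2+1)^{2−1} = 1 · 3 = 3
Example (1,1) → sorted (1,1): b_i ≤ i ∀i, a PF.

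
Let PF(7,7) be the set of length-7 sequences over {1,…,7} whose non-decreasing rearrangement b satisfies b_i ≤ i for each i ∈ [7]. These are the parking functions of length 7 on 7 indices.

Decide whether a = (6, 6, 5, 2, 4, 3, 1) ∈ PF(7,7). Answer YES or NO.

Rearranged: b = (1, 2, 3, 4, 5, 6, 6).
  b_1=1 ≤ 1
  b_2=2 ≤ 2
  b_3=3 ≤ 3
  b_4=4 ≤ 4
  b_5=5 ≤ 5
  b_6=6 ≤ 6
  b_7=6 ≤ 7
All bounds hold ⇒ YES

YES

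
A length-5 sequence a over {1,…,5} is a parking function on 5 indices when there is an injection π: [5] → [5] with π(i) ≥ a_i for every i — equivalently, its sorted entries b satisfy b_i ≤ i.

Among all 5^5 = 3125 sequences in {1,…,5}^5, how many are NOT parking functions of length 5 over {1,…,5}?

|PF| = 1·6^4 = 1 · 1296 = 1296 (Konheim–Weiss)
Check (4,4,3,3,4) → sorted (3,3,4,4,4): b_1=3>1, not a PF.
So 3125 − 1296 = 1829 fail.

1829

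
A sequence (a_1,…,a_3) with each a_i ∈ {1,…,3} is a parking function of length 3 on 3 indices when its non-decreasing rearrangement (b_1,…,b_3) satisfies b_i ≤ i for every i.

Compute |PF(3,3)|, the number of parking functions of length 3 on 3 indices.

16

|PF(3,3)| = (3+1−3)·(3+1)^{3−1} = 1×16 = 16
One tuple (2,1,1) → sorted (1,1,2): b_i ≤ i ∀i, a PF.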